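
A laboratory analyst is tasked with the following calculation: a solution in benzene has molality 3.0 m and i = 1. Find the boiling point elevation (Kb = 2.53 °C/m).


ΔTb = Kb × m × i
= 2.53 × 3.0 × 1
= 7.59 °C

7.59 °C


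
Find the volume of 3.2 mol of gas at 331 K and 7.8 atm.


PV = nRT  (R = 0.08206 L·atm/(mol·K))
V = nRT/P = 3.2×0.08206×331/7.8
= 11.143 L

11.143 L


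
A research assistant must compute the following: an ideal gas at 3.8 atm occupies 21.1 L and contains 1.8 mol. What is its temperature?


PV = nRT  (R = 0.08206 L·atm/(mol·K))
T = PV/(nR) = 3.8×21.1/(1.8×0.08206)
= 80.18/0.147708
= 542.83 K

542.83 K


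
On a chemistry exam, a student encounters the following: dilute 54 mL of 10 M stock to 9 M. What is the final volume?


C1V1 = C2V2
10 × 54 = 9 × V2
V2 = 540/9 = 60.0 mL

60.0 mL


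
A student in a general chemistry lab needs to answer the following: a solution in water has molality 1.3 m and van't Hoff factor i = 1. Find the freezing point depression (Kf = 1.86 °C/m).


ΔTf = Kf × m × i
= 1.86 × 1.3 × 1
= 2.418 °C

2.418 °C


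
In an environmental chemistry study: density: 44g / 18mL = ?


ρ = mass/volume
= 44/18
= 2.444 g/mL

2.444 g/mL


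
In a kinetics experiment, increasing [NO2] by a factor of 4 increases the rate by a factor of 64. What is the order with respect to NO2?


rate ∝ [NO2]^n
4^n = 64 → n = 3
Order in NO2: 3

3


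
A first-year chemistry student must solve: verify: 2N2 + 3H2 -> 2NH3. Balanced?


Equation: 2N2 + 3H2 -> 2NH3
Check atoms: H: 6=6, N: 4≠2
Not balanced

No, not balanced


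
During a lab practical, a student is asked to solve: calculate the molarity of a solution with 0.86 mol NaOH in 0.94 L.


M = n/V = 0.86/0.94 = 0.915 mol/L

0.915 M


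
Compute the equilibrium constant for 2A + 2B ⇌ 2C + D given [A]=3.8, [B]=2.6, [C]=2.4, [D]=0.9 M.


Kc = [C]^2[D]/([A]^2[B]^2)
= (2.4^2 × 0.9^1)/(3.8^2 × 2.6^2)
= 5.184/97.6144
= 0.05311

0.05311


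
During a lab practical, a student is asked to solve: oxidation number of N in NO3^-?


x + 3(-2) = -1, so x = +5
Oxidation number: +5

+5


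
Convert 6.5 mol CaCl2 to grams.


M(CaCl2) = 110.98 g/mol
mass = n × M = 6.5 × 110.98 = 721.37 g

721.37 g


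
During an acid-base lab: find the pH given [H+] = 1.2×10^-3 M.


pH = -log10([H+]) = -log10(1.2×10^-3)
= 3 - log10(1.2)
= 3 - 0.08
= 2.92

2.92


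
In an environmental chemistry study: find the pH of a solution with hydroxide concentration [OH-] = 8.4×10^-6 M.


pOH = -log10([OH-]) = -log10(8.4×10^-6)
= 6 - log10(8.4) = 5.08
pH = 14 - pOH = 14 - 5.08 = 8.92

8.92


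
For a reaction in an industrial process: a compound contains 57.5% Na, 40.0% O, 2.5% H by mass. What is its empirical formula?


Assume 100 g sample. Moles of each element:
  Na: 57.5/22.99 = 2.501 mol
  O: 40.0/16.0 = 2.5 mol
  H: 2.5/1.008 = 2.48 mol
Divide by smallest (2.48):
  Na: 2.501/2.48 = 1.01
  O: 2.5/2.48 = 1.01
  H: 2.48/2.48 = 1.0
Empirical formula: NaOH

NaOH


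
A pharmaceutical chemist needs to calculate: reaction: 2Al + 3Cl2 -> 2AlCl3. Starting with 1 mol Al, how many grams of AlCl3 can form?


Mole ratio AlCl3:Al = 2:2
n(AlCl3) = 1 × 2/2 = 1.000 mol
mass = 1.000 × 133.33 = 133.33 g

133.33 g


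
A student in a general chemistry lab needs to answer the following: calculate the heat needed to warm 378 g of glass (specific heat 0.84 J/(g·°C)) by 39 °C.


q = mcΔT = 378 × 0.84 × 39
= 12383.28 J

12383.28 J


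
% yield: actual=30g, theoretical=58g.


% yield = actual/theoretical × 100
= 30/58 × 100
= 51.72%

51.72%


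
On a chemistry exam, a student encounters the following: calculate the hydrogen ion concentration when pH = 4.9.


[H+] = 10^(-pH) = 10^(-4.9)
= 1.26×10^-5 M

1.26×10^-5 M


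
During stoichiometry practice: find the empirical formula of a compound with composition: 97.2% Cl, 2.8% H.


Assume 100 g sample. Moles of each element:
  Cl: 97.2/35.45 = 2.742 mol
  H: 2.8/1.008 = 2.778 mol
Divide by smallest (2.742):
  Cl: 2.742/2.742 = 1.0
  H: 2.778/2.742 = 1.01
Empirical formula: HCl

HCl


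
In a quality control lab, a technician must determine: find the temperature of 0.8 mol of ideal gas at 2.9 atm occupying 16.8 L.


PV = nRT  (R = 0.08206 L·atm/(mol·K))
T = PV/(nR) = 2.9×16.8/(0.8×0.08206)
= 48.72/0.065648
= 742.14 K

742.14 K


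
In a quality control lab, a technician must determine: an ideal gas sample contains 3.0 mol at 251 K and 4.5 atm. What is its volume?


PV = nRT  (R = 0.08206 L·atm/(mol·K))
V = nRT/P = 3.0×0.08206×251/4.5
= 13.731 L

13.731 L


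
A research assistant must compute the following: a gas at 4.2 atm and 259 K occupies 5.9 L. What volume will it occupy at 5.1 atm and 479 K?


P1V1/T1 = P2V2/T2
V2 = P1V1T2/(T1P2)
= 4.2×5.9×479/(259×5.1)
= 8.986 L

8.986 L


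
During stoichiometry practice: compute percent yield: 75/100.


% yield = actual/theoretical × 100
= 75/100 × 100
= 75.0%

75.0%


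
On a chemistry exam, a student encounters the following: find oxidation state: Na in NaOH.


Group 1 metal: +1
Oxidation number: +1

+1


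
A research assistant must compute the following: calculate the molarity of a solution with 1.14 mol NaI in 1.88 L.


M = n/V = 1.14/1.88 = 0.606 mol/L

0.606 M


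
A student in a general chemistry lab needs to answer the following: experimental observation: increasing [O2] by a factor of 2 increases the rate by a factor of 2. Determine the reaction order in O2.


rate ∝ [O2]^n
2^n = 2 → n = 1
Order in O2: 1

1


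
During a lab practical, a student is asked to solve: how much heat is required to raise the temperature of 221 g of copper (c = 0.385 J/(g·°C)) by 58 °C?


q = mcΔT = 221 × 0.385 × 58
= 4934.93 J

4934.93 J


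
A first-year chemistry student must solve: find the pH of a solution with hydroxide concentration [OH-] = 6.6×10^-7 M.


pOH = -log10([OH-]) = -log10(6.6×10^-7)
= 7 - log10(6.6) = 6.18
pH = 14 - pOH = 14 - 6.18 = 7.82

7.82


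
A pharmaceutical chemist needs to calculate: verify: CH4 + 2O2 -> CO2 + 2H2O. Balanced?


Equation: CH4 + 2O2 -> CO2 + 2H2O
Check atoms: C: 1=1, H: 4=4, O: 4=4
Balanced

Yes, balanced


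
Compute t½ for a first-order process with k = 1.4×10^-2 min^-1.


t½ = ln2/k = 0.693147/(1.4×10^-2 min^-1)
= 49.51 min

49.51 min


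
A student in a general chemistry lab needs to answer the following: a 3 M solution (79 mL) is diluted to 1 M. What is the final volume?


C1V1 = C2V2
3 × 79 = 1 × V2
V2 = 237/1 = 237.0 mL

237.0 mL


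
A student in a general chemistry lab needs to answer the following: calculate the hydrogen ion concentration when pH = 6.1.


[H+] = 10^(-pH) = 10^(-6.1)
= 7.94×10^-7 M

7.94×10^-7 M


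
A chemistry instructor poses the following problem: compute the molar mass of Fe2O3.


M(Fe2O3) = 2×55.85 + 3×16.0
= 111.7 + 48.0
= 159.7 g/mol

159.7 g/mol


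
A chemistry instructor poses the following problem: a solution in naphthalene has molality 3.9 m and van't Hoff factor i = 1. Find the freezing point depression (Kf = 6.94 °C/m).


ΔTf = Kf × m × i
= 6.94 × 3.9 × 1
= 27.066 °C

27.066 °C


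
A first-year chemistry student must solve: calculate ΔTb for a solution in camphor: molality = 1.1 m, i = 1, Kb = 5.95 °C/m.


ΔTb = Kb × m × i
= 5.95 × 1.1 × 1
= 6.545 °C

6.545 °C


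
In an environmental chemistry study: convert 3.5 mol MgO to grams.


M(MgO) = 40.31 g/mol
mass = n × M = 3.5 × 40.31 = 141.09 g

141.09 g


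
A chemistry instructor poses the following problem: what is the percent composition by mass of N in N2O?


M(N2O) = 2×14.01 + 1×16.0 = 44.02 g/mol
Mass of N = 2 × 14.01 = 28.02 g/mol
% N = 28.02/44.02 × 100 = 63.65%

63.65%


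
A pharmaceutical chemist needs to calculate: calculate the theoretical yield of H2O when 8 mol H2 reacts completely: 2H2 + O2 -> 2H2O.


Mole ratio H2O:H2 = 2:2
n(H2O) = 8 × 2/2 = 8.000 mol
mass = 8.000 × 18.02 = 144.16 g

144.16 g


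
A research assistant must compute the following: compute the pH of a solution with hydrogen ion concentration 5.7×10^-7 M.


pH = -log10([H+]) = -log10(5.7×10^-7)
= 7 - log10(5.7)
= 7 - 0.76
= 6.24

6.24


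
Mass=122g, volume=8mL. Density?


ρ = mass/volume
= 122/8
= 15.25 g/mL

15.25 g/mL


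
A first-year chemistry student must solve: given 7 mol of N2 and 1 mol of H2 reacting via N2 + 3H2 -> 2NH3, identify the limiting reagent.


Mole ratio available / coefficient:
  N2: 7/1 = 7.000
  H2: 1/3 = 0.333
Smaller ratio is limiting.

H2


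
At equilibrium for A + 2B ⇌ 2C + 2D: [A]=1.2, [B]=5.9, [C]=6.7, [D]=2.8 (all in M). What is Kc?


Kc = [C]^2[D]^2/([A][B]^2)
= (6.7^2 × 2.8^2)/(1.2^1 × 5.9^2)
= 351.9376/41.772
= 8.425

8.425


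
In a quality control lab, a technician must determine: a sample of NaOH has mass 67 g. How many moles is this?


M(NaOH) = 40.0 g/mol
n = mass/M = 67/40.0 = 1.675 mol

1.675 mol


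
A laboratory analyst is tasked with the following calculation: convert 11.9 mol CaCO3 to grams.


M(CaCO3) = 100.09 g/mol
mass = n × M = 11.9 × 100.09 = 1191.07 g

1191.07 g


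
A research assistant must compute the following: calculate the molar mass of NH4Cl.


M(NH4Cl) = 1×14.01 + 4×1.008 + 1×35.45
= 14.01 + 4.03 + 35.45
= 53.49 g/mol

53.49 g/mol


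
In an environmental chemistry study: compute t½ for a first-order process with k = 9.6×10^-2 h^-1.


t½ = ln2/k = 0.693147/(9.6×10^-2 h^-1)
= 7.220 h

7.220 h


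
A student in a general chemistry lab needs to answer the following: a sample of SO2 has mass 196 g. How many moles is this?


M(SO2) = 64.07 g/mol
n = mass/M = 196/64.07 = 3.0592 mol

3.0592 mol


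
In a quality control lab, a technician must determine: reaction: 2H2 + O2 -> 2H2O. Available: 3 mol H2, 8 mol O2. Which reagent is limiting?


Mole ratio available / coefficient:
  H2: 3/2 = 1.500
  O2: 8/1 = 8.000
Smaller ratio is limiting.

H2


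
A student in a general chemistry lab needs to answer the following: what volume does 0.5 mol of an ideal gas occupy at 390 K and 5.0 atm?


PV = nRT  (R = 0.08206 L·atm/(mol·K))
V = nRT/P = 0.5×0.08206×390/5.0
= 3.2 L

3.2 L


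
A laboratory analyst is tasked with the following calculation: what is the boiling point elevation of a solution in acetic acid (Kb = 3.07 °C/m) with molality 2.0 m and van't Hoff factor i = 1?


ΔTb = Kb × m × i
= 3.07 × 2.0 × 1
= 6.14 °C

6.14 °C


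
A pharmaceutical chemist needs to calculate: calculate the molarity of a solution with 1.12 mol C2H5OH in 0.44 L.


M = n/V = 1.12/0.44 = 2.545 mol/L

2.545 M


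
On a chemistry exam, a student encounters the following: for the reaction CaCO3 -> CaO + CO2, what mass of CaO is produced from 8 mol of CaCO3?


Mole ratio CaO:CaCO3 = 1:1
n(CaO) = 8 × 1/1 = 8.000 mol
mass = 8.000 × 56.08 = 448.64 g

448.64 g


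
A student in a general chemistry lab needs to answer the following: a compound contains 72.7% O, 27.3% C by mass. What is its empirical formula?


Assume 100 g sample. Moles of each element:
  O: 72.7/16.0 = 4.544 mol
  C: 27.3/12.01 = 2.273 mol
Divide by smallest (2.273):
  O: 4.544/2.273 = 2.0
  C: 2.273/2.273 = 1.0
Empirical formula: CO2

CO2


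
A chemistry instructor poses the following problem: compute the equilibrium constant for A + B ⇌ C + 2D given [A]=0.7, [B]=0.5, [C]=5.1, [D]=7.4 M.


Kc = [C][D]^2/([A][B])
= (5.1^1 × 7.4^2)/(0.7^1 × 0.5^1)
= 279.276/0.35
= 797.9

797.9


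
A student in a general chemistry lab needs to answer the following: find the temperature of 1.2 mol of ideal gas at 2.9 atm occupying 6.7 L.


PV = nRT  (R = 0.08206 L·atm/(mol·K))
T = PV/(nR) = 2.9×6.7/(1.2×0.08206)
= 19.43/0.098472
= 197.31 K

197.31 K


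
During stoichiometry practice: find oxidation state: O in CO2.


O is usually -2
Oxidation number: -2

-2


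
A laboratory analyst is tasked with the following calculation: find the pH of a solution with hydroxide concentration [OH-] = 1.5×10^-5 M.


pOH = -log10([OH-]) = -log10(1.5×10^-5)
= 5 - log10(1.5) = 4.82
pH = 14 - pOH = 14 - 4.82 = 9.18

9.18


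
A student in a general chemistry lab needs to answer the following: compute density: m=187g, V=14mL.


ρ = mass/volume
= 187/14
= 13.357 g/mL

13.357 g/mL


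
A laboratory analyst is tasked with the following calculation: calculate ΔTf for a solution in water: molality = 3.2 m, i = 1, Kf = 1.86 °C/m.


ΔTf = Kf × m × i
= 1.86 × 3.2 × 1
= 5.952 °C

5.952 °C


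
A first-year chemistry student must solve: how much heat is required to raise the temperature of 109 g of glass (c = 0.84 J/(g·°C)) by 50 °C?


q = mcΔT = 109 × 0.84 × 50
= 4578.00 J

4578.00 J


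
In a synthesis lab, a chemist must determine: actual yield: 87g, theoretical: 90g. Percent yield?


% yield = actual/theoretical × 100
= 87/90 × 100
= 96.67%

96.67%


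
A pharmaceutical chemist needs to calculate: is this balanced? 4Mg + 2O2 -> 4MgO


Equation: 4Mg + 2O2 -> 4MgO
Check atoms: Mg: 4=4, O: 4=4
Balanced

Yes, balanced


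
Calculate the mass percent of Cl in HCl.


M(HCl) = 1×1.008 + 1×35.45 = 36.458 g/mol
Mass of Cl = 1 × 35.45 = 35.45 g/mol
% Cl = 35.45/36.458 × 100 = 97.24%

97.24%


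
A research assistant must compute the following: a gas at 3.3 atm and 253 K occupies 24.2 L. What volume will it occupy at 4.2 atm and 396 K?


P1V1/T1 = P2V2/T2
V2 = P1V1T2/(T1P2)
= 3.3×24.2×396/(253×4.2)
= 29.761 L

29.761 L


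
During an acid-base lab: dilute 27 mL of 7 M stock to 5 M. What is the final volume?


C1V1 = C2V2
7 × 27 = 5 × V2
V2 = 189/5 = 37.8 mL

37.8 mL


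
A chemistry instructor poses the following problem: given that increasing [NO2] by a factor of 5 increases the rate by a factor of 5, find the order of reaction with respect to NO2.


rate ∝ [NO2]^n
5^n = 5 → n = 1
Order in NO2: 1

1


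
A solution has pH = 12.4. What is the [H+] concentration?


[H+] = 10^(-pH) = 10^(-12.4)
= 3.98×10^-13 M

3.98×10^-13 M


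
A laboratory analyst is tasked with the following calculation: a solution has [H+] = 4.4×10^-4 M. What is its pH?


pH = -log10([H+]) = -log10(4.4×10^-4)
= 4 - log10(4.4)
= 4 - 0.64
= 3.36

3.36


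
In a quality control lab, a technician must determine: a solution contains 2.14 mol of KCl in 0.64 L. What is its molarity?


M = n/V = 2.14/0.64 = 3.344 mol/L

3.344 M


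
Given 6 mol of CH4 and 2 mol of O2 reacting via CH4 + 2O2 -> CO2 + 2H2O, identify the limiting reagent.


Mole ratio available / coefficient:
  CH4: 6/1 = 6.000
  O2: 2/2 = 1.000
Smaller ratio is limiting.

O2


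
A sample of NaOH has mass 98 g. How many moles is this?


M(NaOH) = 40.0 g/mol
n = mass/M = 98/40.0 = 2.45 mol

2.45 mol


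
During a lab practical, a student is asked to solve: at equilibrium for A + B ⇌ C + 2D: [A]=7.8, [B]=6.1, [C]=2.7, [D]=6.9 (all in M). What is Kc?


Kc = [C][D]^2/([A][B])
= (2.7^1 × 6.9^2)/(7.8^1 × 6.1^1)
= 128.547/47.58
= 2.702

2.702


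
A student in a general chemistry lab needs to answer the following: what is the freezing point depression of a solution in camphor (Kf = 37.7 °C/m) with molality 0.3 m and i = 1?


ΔTf = Kf × m × i
= 37.7 × 0.3 × 1
= 11.31 °C

11.31 °C


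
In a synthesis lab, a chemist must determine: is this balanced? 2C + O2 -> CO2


Equation: 2C + O2 -> CO2
Check atoms: C: 2≠1, O: 2=2
Not balanced

No, not balanced


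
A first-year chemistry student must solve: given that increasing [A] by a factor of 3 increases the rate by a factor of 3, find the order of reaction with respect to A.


rate ∝ [A]^n
3^n = 3 → n = 1
Order in A: 1

1


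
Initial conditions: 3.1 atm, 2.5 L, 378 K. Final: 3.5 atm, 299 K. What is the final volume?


P1V1/T1 = P2V2/T2
V2 = P1V1T2/(T1P2)
= 3.1×2.5×299/(378×3.5)
= 1.752 L

1.752 L


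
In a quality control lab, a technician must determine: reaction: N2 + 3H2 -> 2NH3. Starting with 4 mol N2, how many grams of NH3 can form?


Mole ratio NH3:N2 = 2:1
n(NH3) = 4 × 2/1 = 8.000 mol
mass = 8.000 × 17.03 = 136.24 g

136.24 g


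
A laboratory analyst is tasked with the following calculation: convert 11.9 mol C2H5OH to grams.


M(C2H5OH) = 46.07 g/mol
mass = n × M = 11.9 × 46.07 = 548.23 g

548.23 g


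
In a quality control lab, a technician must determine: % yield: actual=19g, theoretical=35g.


% yield = actual/theoretical × 100
= 19/35 × 100
= 54.29%

54.29%


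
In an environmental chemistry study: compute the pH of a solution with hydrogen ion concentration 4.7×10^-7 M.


pH = -log10([H+]) = -log10(4.7×10^-7)
= 7 - log10(4.7)
= 7 - 0.67
= 6.33

6.33


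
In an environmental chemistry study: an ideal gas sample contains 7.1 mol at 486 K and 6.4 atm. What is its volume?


PV = nRT  (R = 0.08206 L·atm/(mol·K))
V = nRT/P = 7.1×0.08206×486/6.4
= 44.243 L

44.243 L


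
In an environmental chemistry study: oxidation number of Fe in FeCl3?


x + 3(-1) = 0, so x = +3
Oxidation number: +3

+3


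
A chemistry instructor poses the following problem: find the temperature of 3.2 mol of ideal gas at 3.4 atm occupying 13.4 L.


PV = nRT  (R = 0.08206 L·atm/(mol·K))
T = PV/(nR) = 3.4×13.4/(3.2×0.08206)
= 45.56/0.262592
= 173.50 K

173.50 K


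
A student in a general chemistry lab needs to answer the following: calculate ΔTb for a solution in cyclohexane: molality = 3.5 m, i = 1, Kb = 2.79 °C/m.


ΔTb = Kb × m × i
= 2.79 × 3.5 × 1
= 9.765 °C

9.765 °C


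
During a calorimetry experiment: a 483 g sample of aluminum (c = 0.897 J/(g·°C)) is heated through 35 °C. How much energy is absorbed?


q = mcΔT = 483 × 0.897 × 35
= 15163.79 J

15163.79 J


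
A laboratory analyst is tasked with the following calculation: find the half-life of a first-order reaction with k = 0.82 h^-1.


t½ = ln2/k = 0.693147/(0.82 h^-1)
= 0.8453 h

0.8453 h


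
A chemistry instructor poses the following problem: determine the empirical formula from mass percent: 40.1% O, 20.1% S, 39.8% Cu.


Assume 100 g sample. Moles of each element:
  O: 40.1/16.0 = 2.506 mol
  S: 20.1/32.07 = 0.627 mol
  Cu: 39.8/63.55 = 0.626 mol
Divide by smallest (0.626):
  O: 2.506/0.626 = 4.0
  S: 0.627/0.626 = 1.0
  Cu: 0.626/0.626 = 1.0
Empirical formula: CuSO4

CuSO4


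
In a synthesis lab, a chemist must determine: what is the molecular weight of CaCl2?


M(CaCl2) = 1×40.08 + 2×35.45
= 40.08 + 70.9
= 110.98 g/mol

110.98 g/mol


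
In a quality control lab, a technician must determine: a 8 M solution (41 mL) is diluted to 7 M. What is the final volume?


C1V1 = C2V2
8 × 41 = 7 × V2
V2 = 328/7 = 46.86 mL

46.86 mL


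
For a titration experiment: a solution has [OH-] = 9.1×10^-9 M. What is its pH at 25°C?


pOH = -log10([OH-]) = -log10(9.1×10^-9)
= 9 - log10(9.1) = 8.04
pH = 14 - pOH = 14 - 8.04 = 5.96

5.96


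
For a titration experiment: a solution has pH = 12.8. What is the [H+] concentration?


[H+] = 10^(-pH) = 10^(-12.8)
= 1.58×10^-13 M

1.58×10^-13 M


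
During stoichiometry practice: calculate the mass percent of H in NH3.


M(NH3) = 1×14.01 + 3×1.008 = 17.034 g/mol
Mass of H = 3 × 1.008 = 3.024 g/mol
% H = 3.024/17.034 × 100 = 17.75%

17.75%


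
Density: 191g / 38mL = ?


ρ = mass/volume
= 191/38
= 5.026 g/mL

5.026 g/mL


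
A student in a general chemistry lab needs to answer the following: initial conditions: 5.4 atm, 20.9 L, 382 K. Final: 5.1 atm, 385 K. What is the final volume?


P1V1/T1 = P2V2/T2
V2 = P1V1T2/(T1P2)
= 5.4×20.9×385/(382×5.1)
= 22.303 L

22.303 L


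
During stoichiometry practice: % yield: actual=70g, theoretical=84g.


% yield = actual/theoretical × 100
= 70/84 × 100
= 83.33%

83.33%


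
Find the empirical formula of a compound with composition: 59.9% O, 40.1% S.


Assume 100 g sample. Moles of each element:
  O: 59.9/16.0 = 3.744 mol
  S: 40.1/32.07 = 1.25 mol
Divide by smallest (1.25):
  O: 3.744/1.25 = 3.0
  S: 1.25/1.25 = 1.0
Empirical formula: SO3

SO3


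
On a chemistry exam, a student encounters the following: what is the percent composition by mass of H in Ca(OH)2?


M(Ca(OH)2) = 1×40.08 + 2×16.0 + 2×1.008 = 74.096 g/mol
Mass of H = 2 × 1.008 = 2.016 g/mol
% H = 2.016/74.096 × 100 = 2.72%

2.72%


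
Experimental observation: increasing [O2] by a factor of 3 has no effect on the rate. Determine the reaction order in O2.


rate ∝ [O2]^n
rate ∝ [O2]^0
Order in O2: 0

0


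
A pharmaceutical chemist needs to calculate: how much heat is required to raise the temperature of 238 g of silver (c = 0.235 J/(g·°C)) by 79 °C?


q = mcΔT = 238 × 0.235 × 79
= 4418.47 J

4418.47 J


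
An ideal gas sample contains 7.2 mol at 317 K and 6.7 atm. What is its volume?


PV = nRT  (R = 0.08206 L·atm/(mol·K))
V = nRT/P = 7.2×0.08206×317/6.7
= 27.954 L

27.954 L


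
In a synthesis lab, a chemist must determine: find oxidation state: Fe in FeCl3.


x + 3(-1) = 0, so x = +3
Oxidation number: +3

+3


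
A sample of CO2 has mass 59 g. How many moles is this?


M(CO2) = 44.01 g/mol
n = mass/M = 59/44.01 = 1.3406 mol

1.3406 mol


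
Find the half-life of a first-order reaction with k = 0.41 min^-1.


t½ = ln2/k = 0.693147/(0.41 min^-1)
= 1.691 min

1.691 min


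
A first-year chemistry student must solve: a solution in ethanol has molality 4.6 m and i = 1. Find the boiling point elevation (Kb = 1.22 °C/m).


ΔTb = Kb × m × i
= 1.22 × 4.6 × 1
= 5.612 °C

5.612 °C


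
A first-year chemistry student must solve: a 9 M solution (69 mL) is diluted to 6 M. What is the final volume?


C1V1 = C2V2
9 × 69 = 6 × V2
V2 = 621/6 = 103.5 mL

103.5 mL


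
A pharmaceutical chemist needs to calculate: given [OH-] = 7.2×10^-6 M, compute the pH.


pOH = -log10([OH-]) = -log10(7.2×10^-6)
= 6 - log10(7.2) = 5.14
pH = 14 - pOH = 14 - 5.14 = 8.86

8.86


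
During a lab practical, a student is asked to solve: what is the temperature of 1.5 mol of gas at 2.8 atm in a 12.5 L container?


PV = nRT  (R = 0.08206 L·atm/(mol·K))
T = PV/(nR) = 2.8×12.5/(1.5×0.08206)
= 35.00/0.123090
= 284.34 K

284.34 K


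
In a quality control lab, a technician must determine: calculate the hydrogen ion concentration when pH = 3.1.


[H+] = 10^(-pH) = 10^(-3.1)
= 7.94×10^-4 M

7.94×10^-4 M


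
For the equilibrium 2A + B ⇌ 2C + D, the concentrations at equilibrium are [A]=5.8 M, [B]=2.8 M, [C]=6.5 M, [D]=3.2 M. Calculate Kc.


Kc = [C]^2[D]/([A]^2[B])
= (6.5^2 × 3.2^1)/(5.8^2 × 2.8^1)
= 135.2/94.192
= 1.435

1.435


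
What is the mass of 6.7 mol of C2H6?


M(C2H6) = 30.07 g/mol
mass = n × M = 6.7 × 30.07 = 201.47 g

201.47 g


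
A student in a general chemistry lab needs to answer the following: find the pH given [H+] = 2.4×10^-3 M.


pH = -log10([H+]) = -log10(2.4×10^-3)
= 3 - log10(2.4)
= 3 - 0.38
= 2.62

2.62


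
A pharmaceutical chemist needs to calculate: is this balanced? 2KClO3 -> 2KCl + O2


Equation: 2KClO3 -> 2KCl + O2
Check atoms: Cl: 2=2, K: 2=2, O: 6≠2
Not balanced

No, not balanced


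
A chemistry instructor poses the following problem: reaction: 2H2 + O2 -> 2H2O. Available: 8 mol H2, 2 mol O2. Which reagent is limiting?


Mole ratio available / coefficient:
  H2: 8/2 = 4.000
  O2: 2/1 = 2.000
Smaller ratio is limiting.

O2


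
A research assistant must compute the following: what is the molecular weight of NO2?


M(NO2) = 1×14.01 + 2×16.0
= 14.01 + 32.0
= 46.01 g/mol

46.01 g/mol


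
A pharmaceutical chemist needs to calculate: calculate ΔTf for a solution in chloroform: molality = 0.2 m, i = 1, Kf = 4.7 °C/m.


ΔTf = Kf × m × i
= 4.7 × 0.2 × 1
= 0.94 °C

0.94 °C


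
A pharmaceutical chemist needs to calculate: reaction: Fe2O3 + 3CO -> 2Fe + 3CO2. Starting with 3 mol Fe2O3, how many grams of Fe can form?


Mole ratio Fe:Fe2O3 = 2:1
n(Fe) = 3 × 2/1 = 6.000 mol
mass = 6.000 × 55.85 = 335.1 g

335.1 g


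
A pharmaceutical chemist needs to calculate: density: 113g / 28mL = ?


ρ = mass/volume
= 113/28
= 4.036 g/mL

4.036 g/mL


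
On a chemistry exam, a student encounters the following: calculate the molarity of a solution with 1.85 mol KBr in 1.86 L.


M = n/V = 1.85/1.86 = 0.995 mol/L

0.995 M


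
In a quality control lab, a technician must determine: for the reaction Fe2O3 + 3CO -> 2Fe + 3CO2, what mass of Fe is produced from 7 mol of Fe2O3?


Mole ratio Fe:Fe2O3 = 2:1
n(Fe) = 7 × 2/1 = 14.000 mol
mass = 14.000 × 55.85 = 781.9 g

781.9 g


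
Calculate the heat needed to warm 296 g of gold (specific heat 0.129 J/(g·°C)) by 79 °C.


q = mcΔT = 296 × 0.129 × 79
= 3016.54 J

3016.54 J


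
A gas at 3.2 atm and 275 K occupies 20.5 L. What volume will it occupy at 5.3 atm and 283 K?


P1V1/T1 = P2V2/T2
V2 = P1V1T2/(T1P2)
= 3.2×20.5×283/(275×5.3)
= 12.737 L

12.737 L


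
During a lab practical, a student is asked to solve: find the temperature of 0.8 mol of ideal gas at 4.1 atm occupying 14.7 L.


PV = nRT  (R = 0.08206 L·atm/(mol·K))
T = PV/(nR) = 4.1×14.7/(0.8×0.08206)
= 60.27/0.065648
= 918.08 K

918.08 K


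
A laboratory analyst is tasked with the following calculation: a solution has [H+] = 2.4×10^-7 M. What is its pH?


pH = -log10([H+]) = -log10(2.4×10^-7)
= 7 - log10(2.4)
= 7 - 0.38
= 6.62

6.62


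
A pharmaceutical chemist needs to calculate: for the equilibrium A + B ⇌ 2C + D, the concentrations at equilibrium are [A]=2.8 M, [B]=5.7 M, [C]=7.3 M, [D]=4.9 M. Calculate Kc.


Kc = [C]^2[D]/([A][B])
= (7.3^2 × 4.9^1)/(2.8^1 × 5.7^1)
= 261.121/15.96
= 16.36

16.36


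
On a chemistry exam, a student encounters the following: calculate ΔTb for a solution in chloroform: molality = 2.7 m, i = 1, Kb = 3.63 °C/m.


ΔTb = Kb × m × i
= 3.63 × 2.7 × 1
= 9.801 °C

9.801 °C


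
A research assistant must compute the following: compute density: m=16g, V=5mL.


ρ = mass/volume
= 16/5
= 3.2 g/mL

3.2 g/mL


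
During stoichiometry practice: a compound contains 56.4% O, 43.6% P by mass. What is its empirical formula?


Assume 100 g sample. Moles of each element:
  O: 56.4/16.0 = 3.525 mol
  P: 43.6/30.97 = 1.408 mol
Divide by smallest (1.408):
  O: 3.525/1.408 = 2.5
  P: 1.408/1.408 = 1.0
Multiply all ratios by 2 to obtain whole numbers.
Empirical formula: P2O5

P2O5


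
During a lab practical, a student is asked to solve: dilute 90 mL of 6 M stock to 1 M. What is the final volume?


C1V1 = C2V2
6 × 90 = 1 × V2
V2 = 540/1 = 540.0 mL

540.0 mL


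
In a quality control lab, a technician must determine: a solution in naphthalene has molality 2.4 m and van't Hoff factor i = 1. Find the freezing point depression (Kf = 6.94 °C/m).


ΔTf = Kf × m × i
= 6.94 × 2.4 × 1
= 16.656 °C

16.656 °C


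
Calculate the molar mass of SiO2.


M(SiO2) = 1×28.09 + 2×16.0
= 28.09 + 32.0
= 60.09 g/mol

60.09 g/mol


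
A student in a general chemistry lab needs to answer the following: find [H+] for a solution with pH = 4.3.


[H+] = 10^(-pH) = 10^(-4.3)
= 5.01×10^-5 M

5.01×10^-5 M


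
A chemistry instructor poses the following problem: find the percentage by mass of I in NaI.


M(NaI) = 1×22.99 + 1×126.9 = 149.89 g/mol
Mass of I = 1 × 126.9 = 126.90 g/mol
% I = 126.90/149.89 × 100 = 84.66%

84.66%


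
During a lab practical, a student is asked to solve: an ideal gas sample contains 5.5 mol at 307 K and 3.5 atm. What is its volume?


PV = nRT  (R = 0.08206 L·atm/(mol·K))
V = nRT/P = 5.5×0.08206×307/3.5
= 39.588 L

39.588 L


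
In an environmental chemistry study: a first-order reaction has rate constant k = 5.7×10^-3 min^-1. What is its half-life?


t½ = ln2/k = 0.693147/(5.7×10^-3 min^-1)
= 121.6 min

121.6 min


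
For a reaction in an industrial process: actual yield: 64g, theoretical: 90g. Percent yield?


% yield = actual/theoretical × 100
= 64/90 × 100
= 71.11%

71.11%


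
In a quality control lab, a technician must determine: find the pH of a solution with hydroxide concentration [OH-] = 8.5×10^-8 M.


pOH = -log10([OH-]) = -log10(8.5×10^-8)
= 8 - log10(8.5) = 7.07
pH = 14 - pOH = 14 - 7.07 = 6.93

6.93


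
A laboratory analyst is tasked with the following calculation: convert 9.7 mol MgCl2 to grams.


M(MgCl2) = 95.21 g/mol
mass = n × M = 9.7 × 95.21 = 923.54 g

923.54 g


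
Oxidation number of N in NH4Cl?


x + 4(+1) + (-1) = 0, so x = -3
Oxidation number: -3

-3


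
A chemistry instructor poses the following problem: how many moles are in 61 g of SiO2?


M(SiO2) = 60.09 g/mol
n = mass/M = 61/60.09 = 1.0151 mol

1.0151 mol


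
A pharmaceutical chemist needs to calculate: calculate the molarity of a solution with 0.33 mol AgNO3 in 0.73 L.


M = n/V = 0.33/0.73 = 0.452 mol/L

0.452 M


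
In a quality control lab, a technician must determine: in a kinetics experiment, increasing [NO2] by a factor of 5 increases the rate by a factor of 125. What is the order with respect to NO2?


rate ∝ [NO2]^n
5^n = 125 → n = 3
Order in NO2: 3

3


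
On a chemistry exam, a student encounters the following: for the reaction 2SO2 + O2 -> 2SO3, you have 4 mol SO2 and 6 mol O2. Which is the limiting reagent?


Mole ratio available / coefficient:
  SO2: 4/2 = 2.000
  O2: 6/1 = 6.000
Smaller ratio is limiting.

SO2


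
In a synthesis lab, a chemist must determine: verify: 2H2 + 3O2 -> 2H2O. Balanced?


Equation: 2H2 + 3O2 -> 2H2O
Check atoms: H: 4=4, O: 6≠2
Not balanced

No, not balanced


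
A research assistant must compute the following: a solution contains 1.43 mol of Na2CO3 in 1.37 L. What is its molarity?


M = n/V = 1.43/1.37 = 1.044 mol/L

1.044 M


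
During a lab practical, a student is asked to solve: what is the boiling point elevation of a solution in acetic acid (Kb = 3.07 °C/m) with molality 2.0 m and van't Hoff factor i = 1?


ΔTb = Kb × m × i
= 3.07 × 2.0 × 1
= 6.14 °C

6.14 °C


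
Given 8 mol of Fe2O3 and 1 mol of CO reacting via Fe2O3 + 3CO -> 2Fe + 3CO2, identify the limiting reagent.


Mole ratio available / coefficient:
  Fe2O3: 8/1 = 8.000
  CO: 1/3 = 0.333
Smaller ratio is limiting.

CO


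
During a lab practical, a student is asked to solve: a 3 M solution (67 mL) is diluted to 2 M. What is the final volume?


C1V1 = C2V2
3 × 67 = 2 × V2
V2 = 201/2 = 100.5 mL

100.5 mL


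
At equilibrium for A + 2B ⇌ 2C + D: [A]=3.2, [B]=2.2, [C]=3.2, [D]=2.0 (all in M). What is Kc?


Kc = [C]^2[D]/([A][B]^2)
= (3.2^2 × 2.0^1)/(3.2^1 × 2.2^2)
= 20.48/15.488
= 1.322

1.322


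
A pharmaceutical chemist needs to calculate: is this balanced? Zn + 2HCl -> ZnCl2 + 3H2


Equation: Zn + 2HCl -> ZnCl2 + 3H2
Check atoms: Cl: 2=2, H: 2≠6, Zn: 1=1
Not balanced

No, not balanced


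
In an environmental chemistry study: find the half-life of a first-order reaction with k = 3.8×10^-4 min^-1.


t½ = ln2/k = 0.693147/(3.8×10^-4 min^-1)
= 1824 min

1824 min


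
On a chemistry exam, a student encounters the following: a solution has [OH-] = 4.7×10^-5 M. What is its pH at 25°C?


pOH = -log10([OH-]) = -log10(4.7×10^-5)
= 5 - log10(4.7) = 4.33
pH = 14 - pOH = 14 - 4.33 = 9.67

9.67


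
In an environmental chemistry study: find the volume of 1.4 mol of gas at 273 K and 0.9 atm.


PV = nRT  (R = 0.08206 L·atm/(mol·K))
V = nRT/P = 1.4×0.08206×273/0.9
= 34.848 L

34.848 L


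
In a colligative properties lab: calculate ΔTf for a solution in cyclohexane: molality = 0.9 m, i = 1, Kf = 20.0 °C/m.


ΔTf = Kf × m × i
= 20.0 × 0.9 × 1
= 18.0 °C

18.0 °C


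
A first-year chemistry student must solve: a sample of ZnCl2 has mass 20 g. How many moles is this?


M(ZnCl2) = 136.28 g/mol
n = mass/M = 20/136.28 = 0.1468 mol

0.1468 mol


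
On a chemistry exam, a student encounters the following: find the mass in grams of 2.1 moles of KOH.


M(KOH) = 56.11 g/mol
mass = n × M = 2.1 × 56.11 = 117.83 g

117.83 g


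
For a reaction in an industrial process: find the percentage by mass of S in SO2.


M(SO2) = 1×32.07 + 2×16.0 = 64.07 g/mol
Mass of S = 1 × 32.07 = 32.07 g/mol
% S = 32.07/64.07 × 100 = 50.05%

50.05%


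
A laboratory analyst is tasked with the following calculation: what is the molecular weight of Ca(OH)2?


M(Ca(OH)2) = 1×40.08 + 2×16.0 + 2×1.008
= 40.08 + 32.0 + 2.02
= 74.1 g/mol

74.1 g/mol


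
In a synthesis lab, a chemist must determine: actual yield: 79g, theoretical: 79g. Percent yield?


% yield = actual/theoretical × 100
= 79/79 × 100
= 100.0%

100.0%


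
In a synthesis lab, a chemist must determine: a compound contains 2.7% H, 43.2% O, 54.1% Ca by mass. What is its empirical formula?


Assume 100 g sample. Moles of each element:
  H: 2.7/1.008 = 2.679 mol
  O: 43.2/16.0 = 2.7 mol
  Ca: 54.1/40.08 = 1.35 mol
Divide by smallest (1.35):
  H: 2.679/1.35 = 1.98
  O: 2.7/1.35 = 2.0
  Ca: 1.35/1.35 = 1.0
Empirical formula: CaO2H2

CaO2H2


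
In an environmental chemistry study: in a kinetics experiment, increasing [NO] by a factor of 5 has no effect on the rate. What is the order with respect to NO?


rate ∝ [NO]^n
rate ∝ [NO]^0
Order in NO: 0

0


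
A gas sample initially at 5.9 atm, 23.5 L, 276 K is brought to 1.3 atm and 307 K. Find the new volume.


P1V1/T1 = P2V2/T2
V2 = P1V1T2/(T1P2)
= 5.9×23.5×307/(276×1.3)
= 118.633 L

118.633 L


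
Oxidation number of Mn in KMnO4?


(+1) + x + 4(-2) = 0, so x = +7
Oxidation number: +7

+7


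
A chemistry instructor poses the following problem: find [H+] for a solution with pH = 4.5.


[H+] = 10^(-pH) = 10^(-4.5)
= 3.16×10^-5 M

3.16×10^-5 M


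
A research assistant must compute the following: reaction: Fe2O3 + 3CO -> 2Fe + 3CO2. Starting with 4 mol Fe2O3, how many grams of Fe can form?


Mole ratio Fe:Fe2O3 = 2:1
n(Fe) = 4 × 2/1 = 8.000 mol
mass = 8.000 × 55.85 = 446.8 g

446.8 g


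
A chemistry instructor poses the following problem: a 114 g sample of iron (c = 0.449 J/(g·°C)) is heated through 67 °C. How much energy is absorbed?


q = mcΔT = 114 × 0.449 × 67
= 3429.46 J

3429.46 J


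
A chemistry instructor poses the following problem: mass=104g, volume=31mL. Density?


ρ = mass/volume
= 104/31
= 3.355 g/mL

3.355 g/mL


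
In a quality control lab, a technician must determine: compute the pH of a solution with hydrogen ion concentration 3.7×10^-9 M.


pH = -log10([H+]) = -log10(3.7×10^-9)
= 9 - log10(3.7)
= 9 - 0.57
= 8.43

8.43


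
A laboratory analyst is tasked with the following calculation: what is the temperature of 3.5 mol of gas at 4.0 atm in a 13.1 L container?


PV = nRT  (R = 0.08206 L·atm/(mol·K))
T = PV/(nR) = 4.0×13.1/(3.5×0.08206)
= 52.40/0.287210
= 182.44 K

182.44 K


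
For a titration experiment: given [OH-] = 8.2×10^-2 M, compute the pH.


pOH = -log10([OH-]) = -log10(8.2×10^-2)
= 2 - log10(8.2) = 1.09
pH = 14 - pOH = 14 - 1.09 = 12.91

12.91


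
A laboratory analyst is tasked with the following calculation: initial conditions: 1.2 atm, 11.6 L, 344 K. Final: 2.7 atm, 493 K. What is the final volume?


P1V1/T1 = P2V2/T2
V2 = P1V1T2/(T1P2)
= 1.2×11.6×493/(344×2.7)
= 7.389 L

7.389 L


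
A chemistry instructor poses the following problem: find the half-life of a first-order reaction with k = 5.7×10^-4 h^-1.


t½ = ln2/k = 0.693147/(5.7×10^-4 h^-1)
= 1216 h

1216 h


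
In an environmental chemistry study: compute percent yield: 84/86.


% yield = actual/theoretical × 100
= 84/86 × 100
= 97.67%

97.67%


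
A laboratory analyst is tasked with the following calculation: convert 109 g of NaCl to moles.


M(NaCl) = 58.44 g/mol
n = mass/M = 109/58.44 = 1.8652 mol

1.8652 mol


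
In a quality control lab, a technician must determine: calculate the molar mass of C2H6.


M(C2H6) = 2×12.01 + 6×1.008
= 24.02 + 6.05
= 30.07 g/mol

30.07 g/mol


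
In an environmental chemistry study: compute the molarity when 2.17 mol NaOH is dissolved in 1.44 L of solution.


M = n/V = 2.17/1.44 = 1.507 mol/L

1.507 M


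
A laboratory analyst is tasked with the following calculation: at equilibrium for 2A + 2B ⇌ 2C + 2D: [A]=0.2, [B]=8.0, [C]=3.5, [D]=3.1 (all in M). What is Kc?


Kc = [C]^2[D]^2/([A]^2[B]^2)
= (3.5^2 × 3.1^2)/(0.2^2 × 8.0^2)
= 117.7225/2.56
= 45.99

45.99


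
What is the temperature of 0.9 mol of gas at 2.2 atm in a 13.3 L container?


PV = nRT  (R = 0.08206 L·atm/(mol·K))
T = PV/(nR) = 2.2×13.3/(0.9×0.08206)
= 29.26/0.073854
= 396.19 K

396.19 K


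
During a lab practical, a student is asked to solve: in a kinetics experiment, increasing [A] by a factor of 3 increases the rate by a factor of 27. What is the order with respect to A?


rate ∝ [A]^n
3^n = 27 → n = 3
Order in A: 3

3


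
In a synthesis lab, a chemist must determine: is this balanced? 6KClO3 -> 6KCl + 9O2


Equation: 6KClO3 -> 6KCl + 9O2
Check atoms: Cl: 6=6, K: 6=6, O: 18=18
Balanced

Yes, balanced


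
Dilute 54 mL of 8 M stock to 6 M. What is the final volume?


C1V1 = C2V2
8 × 54 = 6 × V2
V2 = 432/6 = 72.0 mL

72.0 mL


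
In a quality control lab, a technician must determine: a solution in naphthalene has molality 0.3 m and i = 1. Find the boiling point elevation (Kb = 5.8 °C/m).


ΔTb = Kb × m × i
= 5.8 × 0.3 × 1
= 1.74 °C

1.74 °C


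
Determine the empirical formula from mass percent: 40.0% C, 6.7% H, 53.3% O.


Assume 100 g sample. Moles of each element:
  C: 40.0/12.01 = 3.331 mol
  H: 6.7/1.008 = 6.647 mol
  O: 53.3/16.0 = 3.331 mol
Divide by smallest (3.331):
  C: 3.331/3.331 = 1.0
  H: 6.647/3.331 = 2.0
  O: 3.331/3.331 = 1.0
Empirical formula: CH2O

CH2O


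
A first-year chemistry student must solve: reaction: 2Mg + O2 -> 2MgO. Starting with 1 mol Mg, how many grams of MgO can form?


Mole ratio MgO:Mg = 2:2
n(MgO) = 1 × 2/2 = 1.000 mol
mass = 1.000 × 40.31 = 40.31 g

40.31 g


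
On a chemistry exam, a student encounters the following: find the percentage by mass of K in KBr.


M(KBr) = 1×39.1 + 1×79.9 = 119.00 g/mol
Mass of K = 1 × 39.1 = 39.10 g/mol
% K = 39.10/119.00 × 100 = 32.86%

32.86%


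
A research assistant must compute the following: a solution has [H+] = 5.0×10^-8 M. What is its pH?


pH = -log10([H+]) = -log10(5.0×10^-8)
= 8 - log10(5.0)
= 8 - 0.7
= 7.3

7.3


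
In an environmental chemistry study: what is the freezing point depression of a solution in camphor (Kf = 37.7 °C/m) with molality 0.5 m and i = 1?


ΔTf = Kf × m × i
= 37.7 × 0.5 × 1
= 18.85 °C

18.85 °C


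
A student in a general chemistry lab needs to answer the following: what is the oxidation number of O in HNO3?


O is usually -2
Oxidation number: -2

-2


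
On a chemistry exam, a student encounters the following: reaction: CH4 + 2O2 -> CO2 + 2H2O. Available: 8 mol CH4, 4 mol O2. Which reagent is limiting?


Mole ratio available / coefficient:
  CH4: 8/1 = 8.000
  O2: 4/2 = 2.000
Smaller ratio is limiting.

O2


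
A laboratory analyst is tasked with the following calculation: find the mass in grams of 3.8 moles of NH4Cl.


M(NH4Cl) = 53.49 g/mol
mass = n × M = 3.8 × 53.49 = 203.26 g

203.26 g


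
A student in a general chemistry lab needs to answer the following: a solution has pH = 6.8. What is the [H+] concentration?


[H+] = 10^(-pH) = 10^(-6.8)
= 1.58×10^-7 M

1.58×10^-7 M
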